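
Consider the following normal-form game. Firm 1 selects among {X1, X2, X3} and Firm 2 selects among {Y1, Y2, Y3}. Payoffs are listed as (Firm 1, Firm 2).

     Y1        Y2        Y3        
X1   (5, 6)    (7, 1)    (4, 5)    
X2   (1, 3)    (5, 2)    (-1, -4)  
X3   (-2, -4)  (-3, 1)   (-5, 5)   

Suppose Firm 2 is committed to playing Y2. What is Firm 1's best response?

X1

With Firm 2 fixed at Y2, Firm 1's payoffs are: X1 → 7, X2 → 5, X3 → -3.
The maximum is 7, achieved by X1.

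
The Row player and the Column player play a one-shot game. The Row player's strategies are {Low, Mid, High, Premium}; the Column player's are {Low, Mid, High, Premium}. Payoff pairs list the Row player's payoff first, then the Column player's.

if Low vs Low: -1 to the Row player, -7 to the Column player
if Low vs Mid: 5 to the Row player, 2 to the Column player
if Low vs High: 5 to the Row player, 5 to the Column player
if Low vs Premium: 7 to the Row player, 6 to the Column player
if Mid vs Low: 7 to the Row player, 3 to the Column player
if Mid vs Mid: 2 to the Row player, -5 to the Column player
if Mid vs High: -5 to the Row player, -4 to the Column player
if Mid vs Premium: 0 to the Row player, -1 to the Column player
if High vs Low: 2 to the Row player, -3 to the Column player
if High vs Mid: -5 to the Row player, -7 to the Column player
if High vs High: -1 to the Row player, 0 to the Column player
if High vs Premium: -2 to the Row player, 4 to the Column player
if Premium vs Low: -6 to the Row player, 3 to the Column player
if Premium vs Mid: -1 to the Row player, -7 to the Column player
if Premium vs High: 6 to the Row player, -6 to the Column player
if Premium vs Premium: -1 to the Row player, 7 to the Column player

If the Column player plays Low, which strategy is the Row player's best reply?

With the Column player fixed at Low, the Row player's payoffs are: Low → -1, Mid → 7, High → 2, Premium → -6.
The maximum is 7, achieved by Mid.

Mid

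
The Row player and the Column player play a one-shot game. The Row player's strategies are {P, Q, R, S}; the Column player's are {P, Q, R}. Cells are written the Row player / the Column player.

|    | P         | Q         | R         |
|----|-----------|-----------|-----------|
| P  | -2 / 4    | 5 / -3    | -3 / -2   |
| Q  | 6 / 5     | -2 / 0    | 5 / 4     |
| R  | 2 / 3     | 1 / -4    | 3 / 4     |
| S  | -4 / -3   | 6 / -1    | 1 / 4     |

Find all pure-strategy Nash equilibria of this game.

(Q, P)

A profile is a Nash equilibrium when each player is best-responding to the other.
The Row player's best responses — vs P: Q (payoff 6); vs Q: S (payoff 6); vs R: Q (payoff 5).
The Column player's best responses — vs P: P (payoff 4); vs Q: P (payoff 5); vs R: R (payoff 4); vs S: R (payoff 4).
The only mutual best response is (Q, P); neither player gains by switching there.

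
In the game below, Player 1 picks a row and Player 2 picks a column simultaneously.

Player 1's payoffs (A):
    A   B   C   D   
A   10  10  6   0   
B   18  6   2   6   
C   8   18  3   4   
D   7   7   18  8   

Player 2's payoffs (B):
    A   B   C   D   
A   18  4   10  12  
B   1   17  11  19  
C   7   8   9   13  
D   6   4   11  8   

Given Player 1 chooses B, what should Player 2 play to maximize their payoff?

With Player 1 fixed at B, Player 2's payoffs are: A → 1, B → 17, C → 11, D → 19.
The maximum is 19, achieved by D.

D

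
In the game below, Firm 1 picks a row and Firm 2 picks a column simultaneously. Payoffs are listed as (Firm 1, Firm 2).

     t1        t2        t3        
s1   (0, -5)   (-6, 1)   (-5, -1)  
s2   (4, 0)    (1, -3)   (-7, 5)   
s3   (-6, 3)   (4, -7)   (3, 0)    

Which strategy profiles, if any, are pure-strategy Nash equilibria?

None

A profile is a Nash equilibrium when each player is best-responding to the other.
Firm 1's best responses — vs t1: s2 (payoff 4); vs t2: s3 (payoff 4); vs t3: s3 (payoff 3).
Firm 2's best responses — vs s1: t2 (payoff 1); vs s2: t3 (payoff 5); vs s3: t1 (payoff 3).
No cell has both players best-responding. For instance, Firm 1's best reply to t1 is s2, but against s2 Firm 2 prefers t3 over t1.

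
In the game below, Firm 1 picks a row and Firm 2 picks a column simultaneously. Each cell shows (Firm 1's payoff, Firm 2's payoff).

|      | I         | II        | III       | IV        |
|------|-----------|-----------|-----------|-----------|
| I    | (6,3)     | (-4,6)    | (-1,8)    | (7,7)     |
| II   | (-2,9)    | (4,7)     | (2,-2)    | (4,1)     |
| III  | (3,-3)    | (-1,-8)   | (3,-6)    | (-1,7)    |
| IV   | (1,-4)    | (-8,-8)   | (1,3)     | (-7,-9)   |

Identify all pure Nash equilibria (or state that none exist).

There is no pure-strategy Nash equilibrium

A profile is a Nash equilibrium when each player is best-responding to the other.
Firm 1's best responses — vs I: I (payoff 6); vs II: II (payoff 4); vs III: III (payoff 3); vs IV: I (payoff 7).
Firm 2's best responses — vs I: III (payoff 8); vs II: I (payoff 9); vs III: IV (payoff 7); vs IV: III (payoff 3).
No cell has both players best-responding. For instance, Firm 1's best reply to IV is I, but against I Firm 2 prefers III over IV.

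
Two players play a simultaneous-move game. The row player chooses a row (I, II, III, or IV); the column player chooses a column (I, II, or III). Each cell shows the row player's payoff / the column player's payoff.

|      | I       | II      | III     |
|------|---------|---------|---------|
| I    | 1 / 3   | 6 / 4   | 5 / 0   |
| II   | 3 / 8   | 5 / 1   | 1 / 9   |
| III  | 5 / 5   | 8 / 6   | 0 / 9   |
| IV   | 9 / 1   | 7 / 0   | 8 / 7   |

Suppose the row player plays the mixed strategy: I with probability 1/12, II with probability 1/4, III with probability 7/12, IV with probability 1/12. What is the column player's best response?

III

Compute the column player's expected payoff from each pure strategy against the given mix.
I: (1/12)·3 + (1/4)·8 + (7/12)·5 + (1/12)·1 = 21/4
II: (1/12)·4 + (1/4)·1 + (7/12)·6 + (1/12)·0 = 49/12
III: (1/12)·0 + (1/4)·9 + (7/12)·9 + (1/12)·7 = 97/12
Highest expected payoff is 97/12, from III.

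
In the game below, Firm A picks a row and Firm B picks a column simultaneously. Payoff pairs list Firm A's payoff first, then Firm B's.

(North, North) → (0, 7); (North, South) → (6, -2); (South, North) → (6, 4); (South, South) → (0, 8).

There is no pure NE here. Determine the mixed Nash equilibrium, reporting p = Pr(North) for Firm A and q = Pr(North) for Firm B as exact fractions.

Each player's mixing probability is pinned down by making the *other* player indifferent.
Firm B indifferent between North and South: p·7 + (1−p)·4 = p·(-2) + (1−p)·8 ⟹ 4 + 3p = 8 + (-10)p ⟹ p = 4/13.
Firm A indifferent between North and South: q·0 + (1−q)·6 = q·6 + (1−q)·0 ⟹ 6 + (-6)q = 0 + 6q ⟹ q = 1/2.

p = 4/13, q = 1/2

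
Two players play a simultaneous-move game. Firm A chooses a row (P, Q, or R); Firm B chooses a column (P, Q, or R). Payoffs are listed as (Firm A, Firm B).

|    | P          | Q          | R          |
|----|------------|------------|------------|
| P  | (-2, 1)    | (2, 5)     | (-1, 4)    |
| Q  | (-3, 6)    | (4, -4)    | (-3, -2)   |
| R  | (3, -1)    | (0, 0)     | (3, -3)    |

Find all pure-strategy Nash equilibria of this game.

Check mutual best responses: a cell is a NE iff neither player can gain by unilaterally deviating.
Firm A's best responses — vs P: R (payoff 3); vs Q: Q (payoff 4); vs R: R (payoff 3).
Firm B's best responses — vs P: Q (payoff 5); vs Q: P (payoff 6); vs R: Q (payoff 0).
No cell has both players best-responding. For instance, Firm A's best reply to Q is Q, but against Q Firm B prefers P over Q.

None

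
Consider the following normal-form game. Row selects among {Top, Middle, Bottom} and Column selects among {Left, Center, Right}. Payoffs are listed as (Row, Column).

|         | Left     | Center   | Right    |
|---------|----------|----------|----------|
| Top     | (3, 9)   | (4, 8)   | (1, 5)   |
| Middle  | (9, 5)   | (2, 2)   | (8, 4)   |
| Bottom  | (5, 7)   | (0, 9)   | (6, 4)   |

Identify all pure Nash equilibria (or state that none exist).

(Middle, Left)

Find each player's best response to every opponent strategy; NE are the intersections.
Row's best responses — vs Left: Middle (payoff 9); vs Center: Top (payoff 4); vs Right: Middle (payoff 8).
Column's best responses — vs Top: Left (payoff 9); vs Middle: Left (payoff 5); vs Bottom: Center (payoff 9).
The only mutual best response is (Middle, Left); neither player gains by switching there.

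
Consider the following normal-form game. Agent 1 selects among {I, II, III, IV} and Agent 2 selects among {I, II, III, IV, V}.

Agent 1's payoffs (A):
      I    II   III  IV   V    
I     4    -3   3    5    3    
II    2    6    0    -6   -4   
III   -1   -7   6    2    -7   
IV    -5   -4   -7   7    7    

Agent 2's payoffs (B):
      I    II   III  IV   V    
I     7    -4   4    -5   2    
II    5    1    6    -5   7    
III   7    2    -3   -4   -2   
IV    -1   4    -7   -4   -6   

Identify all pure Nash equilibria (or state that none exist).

(I, I)

A profile is a Nash equilibrium when each player is best-responding to the other.
Agent 1's best responses — vs I: I (payoff 4); vs II: II (payoff 6); vs III: III (payoff 6); vs IV: IV (payoff 7); vs V: IV (payoff 7).
Agent 2's best responses — vs I: I (payoff 7); vs II: V (payoff 7); vs III: I (payoff 7); vs IV: II (payoff 4).
The only mutual best response is (I, I); neither player gains by switching there.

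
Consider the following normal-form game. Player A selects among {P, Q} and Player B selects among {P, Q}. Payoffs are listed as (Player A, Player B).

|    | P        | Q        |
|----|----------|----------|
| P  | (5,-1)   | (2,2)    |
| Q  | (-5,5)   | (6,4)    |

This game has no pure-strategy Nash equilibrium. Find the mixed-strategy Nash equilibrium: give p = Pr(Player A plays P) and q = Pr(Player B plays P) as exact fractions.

p = 1/4, q = 2/7

Each player's mixing probability is pinned down by making the *other* player indifferent.
Player B indifferent between P and Q: p·(-1) + (1−p)·5 = p·2 + (1−p)·4 ⟹ 5 + (-6)p = 4 + (-2)p ⟹ p = 1/4.
Player A indifferent between P and Q: q·5 + (1−q)·2 = q·(-5) + (1−q)·6 ⟹ 2 + 3q = 6 + (-11)q ⟹ q = 2/7.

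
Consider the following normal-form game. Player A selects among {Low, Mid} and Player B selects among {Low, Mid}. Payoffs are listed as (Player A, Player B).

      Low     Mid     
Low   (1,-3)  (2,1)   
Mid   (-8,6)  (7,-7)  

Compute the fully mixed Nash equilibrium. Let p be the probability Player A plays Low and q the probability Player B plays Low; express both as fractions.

Each player's mixing probability is pinned down by making the *other* player indifferent.
Player B indifferent between Low and Mid: p·(-3) + (1−p)·6 = p·1 + (1−p)·(-7) ⟹ 6 + (-9)p = (-7) + 8p ⟹ p = 13/17.
Player A indifferent between Low and Mid: q·1 + (1−q)·2 = q·(-8) + (1−q)·7 ⟹ 2 + (-1)q = 7 + (-15)q ⟹ q = 5/14.

p = 13/17, q = 5/14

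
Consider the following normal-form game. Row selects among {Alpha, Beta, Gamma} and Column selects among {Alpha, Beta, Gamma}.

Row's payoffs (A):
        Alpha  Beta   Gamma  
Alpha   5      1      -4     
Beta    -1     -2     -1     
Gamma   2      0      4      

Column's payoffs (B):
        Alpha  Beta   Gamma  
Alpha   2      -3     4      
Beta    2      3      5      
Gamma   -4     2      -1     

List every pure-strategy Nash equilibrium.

No pure-strategy Nash equilibrium

Find each player's best response to every opponent strategy; NE are the intersections.
Row's best responses — vs Alpha: Alpha (payoff 5); vs Beta: Alpha (payoff 1); vs Gamma: Gamma (payoff 4).
Column's best responses — vs Alpha: Gamma (payoff 4); vs Beta: Gamma (payoff 5); vs Gamma: Beta (payoff 2).
No cell has both players best-responding. For instance, Row's best reply to Gamma is Gamma, but against Gamma Column prefers Beta over Gamma.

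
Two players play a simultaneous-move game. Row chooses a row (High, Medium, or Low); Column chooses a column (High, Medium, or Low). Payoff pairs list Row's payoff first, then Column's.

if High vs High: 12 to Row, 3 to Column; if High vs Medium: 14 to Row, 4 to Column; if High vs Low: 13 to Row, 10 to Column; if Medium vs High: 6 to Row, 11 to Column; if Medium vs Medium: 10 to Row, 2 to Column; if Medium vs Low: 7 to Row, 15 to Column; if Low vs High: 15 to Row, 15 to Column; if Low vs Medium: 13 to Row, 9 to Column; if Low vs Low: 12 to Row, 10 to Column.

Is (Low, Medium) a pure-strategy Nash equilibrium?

Holding Column at Medium: Row gets 13 from Low but could get 14 by switching to High. Row has a profitable deviation.

No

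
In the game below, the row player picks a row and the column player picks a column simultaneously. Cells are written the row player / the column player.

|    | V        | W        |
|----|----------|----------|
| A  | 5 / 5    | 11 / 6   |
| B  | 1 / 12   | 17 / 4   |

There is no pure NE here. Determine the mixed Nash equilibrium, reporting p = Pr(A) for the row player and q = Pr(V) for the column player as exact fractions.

p = 8/9, q = 3/5

In a mixed NE each player is indifferent between their pure strategies, so the opponent's mix sets the indifference.
The column player indifferent between V and W: p·5 + (1−p)·12 = p·6 + (1−p)·4 ⟹ 12 + (-7)p = 4 + 2p ⟹ p = 8/9.
The row player indifferent between A and B: q·5 + (1−q)·11 = q·1 + (1−q)·17 ⟹ 11 + (-6)q = 17 + (-16)q ⟹ q = 3/5.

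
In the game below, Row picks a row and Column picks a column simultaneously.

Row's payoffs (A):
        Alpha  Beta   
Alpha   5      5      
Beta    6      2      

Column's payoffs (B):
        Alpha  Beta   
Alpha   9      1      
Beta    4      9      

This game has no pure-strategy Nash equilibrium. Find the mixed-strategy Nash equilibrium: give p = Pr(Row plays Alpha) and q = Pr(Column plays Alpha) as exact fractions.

Each player's mixing probability is pinned down by making the *other* player indifferent.
Column indifferent between Alpha and Beta: p·9 + (1−p)·4 = p·1 + (1−p)·9 ⟹ 4 + 5p = 9 + (-8)p ⟹ p = 5/13.
Row indifferent between Alpha and Beta: q·5 + (1−q)·5 = q·6 + (1−q)·2 ⟹ 5 + 0q = 2 + 4q ⟹ q = 3/4.

p = 5/13, q = 3/4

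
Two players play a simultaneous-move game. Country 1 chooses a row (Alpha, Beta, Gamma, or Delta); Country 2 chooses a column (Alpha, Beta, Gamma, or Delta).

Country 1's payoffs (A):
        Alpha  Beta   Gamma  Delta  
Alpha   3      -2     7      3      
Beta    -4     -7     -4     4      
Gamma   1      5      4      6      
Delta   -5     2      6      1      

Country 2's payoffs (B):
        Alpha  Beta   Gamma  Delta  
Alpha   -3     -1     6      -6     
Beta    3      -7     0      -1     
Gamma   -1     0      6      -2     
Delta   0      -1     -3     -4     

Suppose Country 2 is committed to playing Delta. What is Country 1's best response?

Gamma

With Country 2 fixed at Delta, Country 1's payoffs are: Alpha → 3, Beta → 4, Gamma → 6, Delta → 1.
The maximum is 6, achieved by Gamma.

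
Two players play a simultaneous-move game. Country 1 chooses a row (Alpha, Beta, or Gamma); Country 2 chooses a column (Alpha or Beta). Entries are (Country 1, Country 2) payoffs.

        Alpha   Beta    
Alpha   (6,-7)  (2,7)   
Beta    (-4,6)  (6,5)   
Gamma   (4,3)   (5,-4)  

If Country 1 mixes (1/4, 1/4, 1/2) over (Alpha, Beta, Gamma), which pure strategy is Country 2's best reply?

Alpha

Country 2's best reply maximizes expected payoff against the mix.
Alpha: (1/4)·(-7) + (1/4)·6 + (1/2)·3 = 5/4
Beta: (1/4)·7 + (1/4)·5 + (1/2)·(-4) = 1
Highest expected payoff is 5/4, from Alpha.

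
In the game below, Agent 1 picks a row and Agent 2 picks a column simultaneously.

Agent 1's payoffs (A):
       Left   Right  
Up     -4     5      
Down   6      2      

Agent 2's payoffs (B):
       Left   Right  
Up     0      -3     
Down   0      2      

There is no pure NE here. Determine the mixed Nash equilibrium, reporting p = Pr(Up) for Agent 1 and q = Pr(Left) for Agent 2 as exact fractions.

p = 2/5, q = 3/13

In a mixed NE each player is indifferent between their pure strategies, so the opponent's mix sets the indifference.
Agent 2 indifferent between Left and Right: p·0 + (1−p)·0 = p·(-3) + (1−p)·2 ⟹ 0 + 0p = 2 + (-5)p ⟹ p = 2/5.
Agent 1 indifferent between Up and Down: q·(-4) + (1−q)·5 = q·6 + (1−q)·2 ⟹ 5 + (-9)q = 2 + 4q ⟹ q = 3/13.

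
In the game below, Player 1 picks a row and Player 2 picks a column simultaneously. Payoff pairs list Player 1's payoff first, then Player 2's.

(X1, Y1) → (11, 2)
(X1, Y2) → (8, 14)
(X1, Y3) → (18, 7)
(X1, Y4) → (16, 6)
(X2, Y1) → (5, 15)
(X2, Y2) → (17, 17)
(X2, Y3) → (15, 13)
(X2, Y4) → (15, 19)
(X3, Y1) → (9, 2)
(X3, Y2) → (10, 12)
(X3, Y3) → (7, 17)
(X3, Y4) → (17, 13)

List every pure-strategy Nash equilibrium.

Check mutual best responses: a cell is a NE iff neither player can gain by unilaterally deviating.
Player 1's best responses — vs Y1: X1 (payoff 11); vs Y2: X2 (payoff 17); vs Y3: X1 (payoff 18); vs Y4: X3 (payoff 17).
Player 2's best responses — vs X1: Y2 (payoff 14); vs X2: Y4 (payoff 19); vs X3: Y3 (payoff 17).
No cell has both players best-responding. For instance, Player 1's best reply to Y2 is X2, but against X2 Player 2 prefers Y4 over Y2.

There is no pure-strategy Nash equilibrium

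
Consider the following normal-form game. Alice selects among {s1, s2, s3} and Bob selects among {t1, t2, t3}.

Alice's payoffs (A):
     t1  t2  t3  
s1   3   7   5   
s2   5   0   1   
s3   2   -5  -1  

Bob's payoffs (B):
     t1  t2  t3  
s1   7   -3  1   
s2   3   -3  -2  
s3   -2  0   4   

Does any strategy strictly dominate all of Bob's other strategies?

None

Check whether one of Bob's strategies beats all alternatives regardless of what the opponent does.
t1 is not dominant: against s3, t2 gives 0 > -2.
t2 is not dominant: against s1, t1 gives 7 > -3.
t3 is not dominant: against s1, t1 gives 7 > 1.
No single strategy is best against every opponent action.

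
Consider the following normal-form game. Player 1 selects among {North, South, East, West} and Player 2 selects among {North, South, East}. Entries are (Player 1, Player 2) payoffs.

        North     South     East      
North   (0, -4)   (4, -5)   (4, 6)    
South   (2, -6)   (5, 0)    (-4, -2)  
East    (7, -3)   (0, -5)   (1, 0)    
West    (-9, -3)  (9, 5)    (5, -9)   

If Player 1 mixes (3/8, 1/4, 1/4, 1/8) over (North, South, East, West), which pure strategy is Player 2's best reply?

Compute Player 2's expected payoff from each pure strategy against the given mix.
North: (3/8)·(-4) + (1/4)·(-6) + (1/4)·(-3) + (1/8)·(-3) = -33/8
South: (3/8)·(-5) + (1/4)·0 + (1/4)·(-5) + (1/8)·5 = -5/2
East: (3/8)·6 + (1/4)·(-2) + (1/4)·0 + (1/8)·(-9) = 5/8
Highest expected payoff is 5/8, from East.

East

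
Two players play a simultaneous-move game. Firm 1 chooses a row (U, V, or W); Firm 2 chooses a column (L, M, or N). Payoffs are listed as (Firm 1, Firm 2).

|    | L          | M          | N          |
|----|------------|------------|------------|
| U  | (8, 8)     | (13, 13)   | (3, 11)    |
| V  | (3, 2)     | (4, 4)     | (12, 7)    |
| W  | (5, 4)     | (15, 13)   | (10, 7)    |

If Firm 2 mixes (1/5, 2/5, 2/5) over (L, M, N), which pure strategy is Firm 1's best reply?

W

Compute Firm 1's expected payoff from each pure strategy against the given mix.
U: (1/5)·8 + (2/5)·13 + (2/5)·3 = 8
V: (1/5)·3 + (2/5)·4 + (2/5)·12 = 7
W: (1/5)·5 + (2/5)·15 + (2/5)·10 = 11
Highest expected payoff is 11, from W.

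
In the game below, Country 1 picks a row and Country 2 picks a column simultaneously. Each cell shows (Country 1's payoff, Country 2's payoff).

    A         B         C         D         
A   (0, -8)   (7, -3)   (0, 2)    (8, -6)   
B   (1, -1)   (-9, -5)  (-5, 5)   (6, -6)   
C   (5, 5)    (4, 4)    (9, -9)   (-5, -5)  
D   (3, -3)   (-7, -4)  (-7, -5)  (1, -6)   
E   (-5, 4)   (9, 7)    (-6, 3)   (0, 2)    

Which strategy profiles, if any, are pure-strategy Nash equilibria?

Check mutual best responses: a cell is a NE iff neither player can gain by unilaterally deviating.
Country 1's best responses — vs A: C (payoff 5); vs B: E (payoff 9); vs C: C (payoff 9); vs D: A (payoff 8).
Country 2's best responses — vs A: C (payoff 2); vs B: C (payoff 5); vs C: A (payoff 5); vs D: A (payoff -3); vs E: B (payoff 7).
Mutual best responses occur at (C, A) and (E, B); at each, neither player gains by switching.

(C, A) and (E, B)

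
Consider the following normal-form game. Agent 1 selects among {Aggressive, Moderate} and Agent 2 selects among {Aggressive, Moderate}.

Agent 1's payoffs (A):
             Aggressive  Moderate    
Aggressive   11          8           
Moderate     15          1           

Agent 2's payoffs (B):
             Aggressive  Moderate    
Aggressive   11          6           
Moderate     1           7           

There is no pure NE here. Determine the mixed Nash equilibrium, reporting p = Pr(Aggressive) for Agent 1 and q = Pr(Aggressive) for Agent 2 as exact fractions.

Each player's mixing probability is pinned down by making the *other* player indifferent.
Agent 2 indifferent between Aggressive and Moderate: p·11 + (1−p)·1 = p·6 + (1−p)·7 ⟹ 1 + 10p = 7 + (-1)p ⟹ p = 6/11.
Agent 1 indifferent between Aggressive and Moderate: q·11 + (1−q)·8 = q·15 + (1−q)·1 ⟹ 8 + 3q = 1 + 14q ⟹ q = 7/11.

p = 6/11, q = 7/11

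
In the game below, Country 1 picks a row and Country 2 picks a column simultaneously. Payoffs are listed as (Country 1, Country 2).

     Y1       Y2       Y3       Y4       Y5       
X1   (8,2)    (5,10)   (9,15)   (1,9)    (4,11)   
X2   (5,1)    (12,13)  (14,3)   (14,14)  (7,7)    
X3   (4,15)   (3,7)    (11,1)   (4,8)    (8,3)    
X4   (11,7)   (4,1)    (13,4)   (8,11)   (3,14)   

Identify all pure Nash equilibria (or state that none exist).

(X2, Y4)

A profile is a Nash equilibrium when each player is best-responding to the other.
Country 1's best responses — vs Y1: X4 (payoff 11); vs Y2: X2 (payoff 12); vs Y3: X2 (payoff 14); vs Y4: X2 (payoff 14); vs Y5: X3 (payoff 8).
Country 2's best responses — vs X1: Y3 (payoff 15); vs X2: Y4 (payoff 14); vs X3: Y1 (payoff 15); vs X4: Y5 (payoff 14).
The only mutual best response is (X2, Y4); neither player gains by switching there.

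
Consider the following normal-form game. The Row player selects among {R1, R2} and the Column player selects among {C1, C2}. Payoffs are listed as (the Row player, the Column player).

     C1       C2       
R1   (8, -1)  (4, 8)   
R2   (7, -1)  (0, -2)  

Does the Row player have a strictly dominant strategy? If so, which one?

R1

A strategy is strictly dominant if it gives the Row player a strictly higher payoff than every other strategy, against every choice by the opponent.
R1 strictly dominates: vs C1: 8 > 7; vs C2: 4 > 0.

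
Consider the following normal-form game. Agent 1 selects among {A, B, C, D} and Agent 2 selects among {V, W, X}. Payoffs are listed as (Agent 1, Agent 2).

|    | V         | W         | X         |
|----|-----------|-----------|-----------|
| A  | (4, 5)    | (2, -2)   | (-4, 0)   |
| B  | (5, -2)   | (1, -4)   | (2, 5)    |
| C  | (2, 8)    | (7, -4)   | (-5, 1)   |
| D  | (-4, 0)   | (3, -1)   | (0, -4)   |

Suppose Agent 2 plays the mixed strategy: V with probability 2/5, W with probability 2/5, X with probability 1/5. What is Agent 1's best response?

Compute Agent 1's expected payoff from each pure strategy against the given mix.
A: (2/5)·4 + (2/5)·2 + (1/5)·(-4) = 8/5
B: (2/5)·5 + (2/5)·1 + (1/5)·2 = 14/5
C: (2/5)·2 + (2/5)·7 + (1/5)·(-5) = 13/5
D: (2/5)·(-4) + (2/5)·3 + (1/5)·0 = -2/5
Highest expected payoff is 14/5, from B.

B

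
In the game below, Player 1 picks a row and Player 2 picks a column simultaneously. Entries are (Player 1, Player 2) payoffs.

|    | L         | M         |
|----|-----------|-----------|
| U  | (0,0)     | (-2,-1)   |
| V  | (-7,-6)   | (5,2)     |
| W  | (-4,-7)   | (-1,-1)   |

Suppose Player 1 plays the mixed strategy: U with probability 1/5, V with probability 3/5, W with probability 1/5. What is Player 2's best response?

M

Compute Player 2's expected payoff from each pure strategy against the given mix.
L: (1/5)·0 + (3/5)·(-6) + (1/5)·(-7) = -5
M: (1/5)·(-1) + (3/5)·2 + (1/5)·(-1) = 4/5
Highest expected payoff is 4/5, from M.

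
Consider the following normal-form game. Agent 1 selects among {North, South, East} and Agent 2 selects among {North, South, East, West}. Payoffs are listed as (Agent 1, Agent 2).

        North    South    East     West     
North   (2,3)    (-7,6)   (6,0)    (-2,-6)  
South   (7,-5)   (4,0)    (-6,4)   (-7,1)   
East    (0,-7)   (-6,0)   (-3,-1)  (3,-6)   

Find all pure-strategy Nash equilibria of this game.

Find each player's best response to every opponent strategy; NE are the intersections.
Agent 1's best responses — vs North: South (payoff 7); vs South: South (payoff 4); vs East: North (payoff 6); vs West: East (payoff 3).
Agent 2's best responses — vs North: South (payoff 6); vs South: East (payoff 4); vs East: South (payoff 0).
No cell has both players best-responding. For instance, Agent 1's best reply to East is North, but against North Agent 2 prefers South over East.

None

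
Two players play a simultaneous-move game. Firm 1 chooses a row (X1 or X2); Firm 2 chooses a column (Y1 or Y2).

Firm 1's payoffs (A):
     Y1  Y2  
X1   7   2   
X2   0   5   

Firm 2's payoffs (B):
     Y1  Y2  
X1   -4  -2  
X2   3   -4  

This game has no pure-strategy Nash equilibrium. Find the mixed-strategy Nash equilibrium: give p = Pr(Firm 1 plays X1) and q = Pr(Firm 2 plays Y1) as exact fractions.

p = 7/9, q = 3/10

In a mixed NE each player is indifferent between their pure strategies, so the opponent's mix sets the indifference.
Firm 2 indifferent between Y1 and Y2: p·(-4) + (1−p)·3 = p·(-2) + (1−p)·(-4) ⟹ 3 + (-7)p = (-4) + 2p ⟹ p = 7/9.
Firm 1 indifferent between X1 and X2: q·7 + (1−q)·2 = q·0 + (1−q)·5 ⟹ 2 + 5q = 5 + (-5)q ⟹ q = 3/10.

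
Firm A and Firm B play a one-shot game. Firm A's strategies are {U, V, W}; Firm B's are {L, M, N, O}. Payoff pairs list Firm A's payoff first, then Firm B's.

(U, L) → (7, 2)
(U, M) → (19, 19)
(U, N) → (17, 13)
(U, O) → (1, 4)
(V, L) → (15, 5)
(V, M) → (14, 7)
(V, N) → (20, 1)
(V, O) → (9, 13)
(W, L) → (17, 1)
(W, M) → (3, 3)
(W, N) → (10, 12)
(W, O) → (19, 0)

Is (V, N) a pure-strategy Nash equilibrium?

No

Holding Firm B at N: Firm A gets 20 from V, versus 17 from U, 10 from W. No profitable deviation for Firm A.
Holding Firm A at V: Firm B gets 1 from N but could get 13 by switching to O. Firm B has a profitable deviation.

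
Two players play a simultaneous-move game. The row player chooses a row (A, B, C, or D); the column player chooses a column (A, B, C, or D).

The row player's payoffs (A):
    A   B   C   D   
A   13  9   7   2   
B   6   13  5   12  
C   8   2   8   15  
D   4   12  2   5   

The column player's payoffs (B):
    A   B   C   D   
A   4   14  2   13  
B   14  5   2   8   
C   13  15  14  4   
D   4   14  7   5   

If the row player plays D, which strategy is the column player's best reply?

B

With the row player fixed at D, the column player's payoffs are: A → 4, B → 14, C → 7, D → 5.
The maximum is 14, achieved by B.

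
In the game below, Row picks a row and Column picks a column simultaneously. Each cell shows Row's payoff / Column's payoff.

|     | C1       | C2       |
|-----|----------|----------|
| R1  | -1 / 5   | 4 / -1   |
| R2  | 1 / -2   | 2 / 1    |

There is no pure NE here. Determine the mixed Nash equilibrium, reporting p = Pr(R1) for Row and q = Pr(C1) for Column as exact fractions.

Each player's mixing probability is pinned down by making the *other* player indifferent.
Column indifferent between C1 and C2: p·5 + (1−p)·(-2) = p·(-1) + (1−p)·1 ⟹ (-2) + 7p = 1 + (-2)p ⟹ p = 1/3.
Row indifferent between R1 and R2: q·(-1) + (1−q)·4 = q·1 + (1−q)·2 ⟹ 4 + (-5)q = 2 + (-1)q ⟹ q = 1/2.

p = 1/3, q = 1/2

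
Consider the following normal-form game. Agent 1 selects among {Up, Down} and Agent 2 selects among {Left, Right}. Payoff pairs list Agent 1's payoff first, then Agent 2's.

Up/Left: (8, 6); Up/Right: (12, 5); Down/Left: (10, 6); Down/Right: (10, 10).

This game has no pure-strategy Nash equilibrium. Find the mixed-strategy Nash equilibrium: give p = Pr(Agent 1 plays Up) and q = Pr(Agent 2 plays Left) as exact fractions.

Each player's mixing probability is pinned down by making the *other* player indifferent.
Agent 2 indifferent between Left and Right: p·6 + (1−p)·6 = p·5 + (1−p)·10 ⟹ 6 + 0p = 10 + (-5)p ⟹ p = 4/5.
Agent 1 indifferent between Up and Down: q·8 + (1−q)·12 = q·10 + (1−q)·10 ⟹ 12 + (-4)q = 10 + 0q ⟹ q = 1/2.

p = 4/5, q = 1/2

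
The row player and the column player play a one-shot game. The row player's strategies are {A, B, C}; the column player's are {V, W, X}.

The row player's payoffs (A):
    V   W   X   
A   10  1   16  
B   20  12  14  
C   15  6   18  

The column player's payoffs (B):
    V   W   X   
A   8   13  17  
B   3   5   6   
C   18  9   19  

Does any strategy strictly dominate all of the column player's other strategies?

A strategy is strictly dominant if it gives the column player a strictly higher payoff than every other strategy, against every choice by the opponent.
X strictly dominates: vs A: 17 > each of {8, 13}; vs B: 6 > each of {3, 5}; vs C: 19 > each of {18, 9}.

X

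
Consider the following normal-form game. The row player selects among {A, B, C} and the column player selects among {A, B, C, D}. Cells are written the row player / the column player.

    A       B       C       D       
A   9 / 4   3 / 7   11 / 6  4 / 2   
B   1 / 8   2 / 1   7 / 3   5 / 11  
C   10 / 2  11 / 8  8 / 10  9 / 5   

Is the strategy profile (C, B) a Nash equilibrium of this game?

No

Holding the column player at B: the row player gets 11 from C, versus 3 from A, 2 from B. No profitable deviation for the row player.
Holding the row player at C: the column player gets 8 from B but could get 10 by switching to C. The column player has a profitable deviation.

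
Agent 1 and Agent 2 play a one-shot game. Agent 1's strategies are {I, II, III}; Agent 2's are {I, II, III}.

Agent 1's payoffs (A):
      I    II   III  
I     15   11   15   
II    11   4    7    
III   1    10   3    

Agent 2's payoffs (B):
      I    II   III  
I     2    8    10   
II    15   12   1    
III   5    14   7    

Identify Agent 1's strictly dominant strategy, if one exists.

A strategy is strictly dominant if it gives Agent 1 a strictly higher payoff than every other strategy, against every choice by the opponent.
I strictly dominates: vs I: 15 > each of {11, 1}; vs II: 11 > each of {4, 10}; vs III: 15 > each of {7, 3}.

I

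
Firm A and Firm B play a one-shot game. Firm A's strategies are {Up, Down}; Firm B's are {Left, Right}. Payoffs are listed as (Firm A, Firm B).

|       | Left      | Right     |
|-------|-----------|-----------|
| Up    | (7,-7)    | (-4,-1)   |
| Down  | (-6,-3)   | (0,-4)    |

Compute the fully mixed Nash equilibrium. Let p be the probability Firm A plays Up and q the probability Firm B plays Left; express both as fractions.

In a mixed NE each player is indifferent between their pure strategies, so the opponent's mix sets the indifference.
Firm B indifferent between Left and Right: p·(-7) + (1−p)·(-3) = p·(-1) + (1−p)·(-4) ⟹ (-3) + (-4)p = (-4) + 3p ⟹ p = 1/7.
Firm A indifferent between Up and Down: q·7 + (1−q)·(-4) = q·(-6) + (1−q)·0 ⟹ (-4) + 11q = 0 + (-6)q ⟹ q = 4/17.

p = 1/7, q = 4/17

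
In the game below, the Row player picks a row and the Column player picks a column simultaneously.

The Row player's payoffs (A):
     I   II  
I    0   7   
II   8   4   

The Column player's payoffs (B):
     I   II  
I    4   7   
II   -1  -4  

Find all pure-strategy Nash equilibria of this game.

Check mutual best responses: a cell is a NE iff neither player can gain by unilaterally deviating.
The Row player's best responses — vs I: II (payoff 8); vs II: I (payoff 7).
The Column player's best responses — vs I: II (payoff 7); vs II: I (payoff -1).
Mutual best responses occur at (I, II) and (II, I); at each, neither player gains by switching.

(I, II) and (II, I)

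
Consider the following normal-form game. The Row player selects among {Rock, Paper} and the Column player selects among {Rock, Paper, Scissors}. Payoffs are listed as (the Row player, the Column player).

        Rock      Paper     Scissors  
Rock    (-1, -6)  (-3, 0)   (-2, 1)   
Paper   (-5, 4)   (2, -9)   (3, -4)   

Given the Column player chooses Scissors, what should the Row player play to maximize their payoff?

With the Column player fixed at Scissors, the Row player's payoffs are: Rock → -2, Paper → 3.
The maximum is 3, achieved by Paper.

Paper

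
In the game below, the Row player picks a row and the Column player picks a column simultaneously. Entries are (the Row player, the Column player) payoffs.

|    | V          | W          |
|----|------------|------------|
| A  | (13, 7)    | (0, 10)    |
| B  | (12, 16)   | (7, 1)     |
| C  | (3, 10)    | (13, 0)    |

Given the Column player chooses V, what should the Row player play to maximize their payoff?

A

With the Column player fixed at V, the Row player's payoffs are: A → 13, B → 12, C → 3.
The maximum is 13, achieved by A.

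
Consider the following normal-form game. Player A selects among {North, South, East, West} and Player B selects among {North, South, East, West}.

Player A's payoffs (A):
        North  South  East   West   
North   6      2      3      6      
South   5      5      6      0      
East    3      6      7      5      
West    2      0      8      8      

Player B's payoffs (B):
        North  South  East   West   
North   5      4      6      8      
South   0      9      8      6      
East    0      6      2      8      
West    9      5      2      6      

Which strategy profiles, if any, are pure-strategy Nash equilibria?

No pure-strategy Nash equilibrium

Find each player's best response to every opponent strategy; NE are the intersections.
Player A's best responses — vs North: North (payoff 6); vs South: East (payoff 6); vs East: West (payoff 8); vs West: West (payoff 8).
Player B's best responses — vs North: West (payoff 8); vs South: South (payoff 9); vs East: West (payoff 8); vs West: North (payoff 9).
No cell has both players best-responding. For instance, Player A's best reply to North is North, but against North Player B prefers West over North.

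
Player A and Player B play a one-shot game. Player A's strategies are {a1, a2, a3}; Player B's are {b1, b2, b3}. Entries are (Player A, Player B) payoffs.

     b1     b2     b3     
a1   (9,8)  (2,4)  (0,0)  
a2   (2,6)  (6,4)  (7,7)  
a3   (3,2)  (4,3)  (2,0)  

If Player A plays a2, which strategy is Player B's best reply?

With Player A fixed at a2, Player B's payoffs are: b1 → 6, b2 → 4, b3 → 7.
The maximum is 7, achieved by b3.

b3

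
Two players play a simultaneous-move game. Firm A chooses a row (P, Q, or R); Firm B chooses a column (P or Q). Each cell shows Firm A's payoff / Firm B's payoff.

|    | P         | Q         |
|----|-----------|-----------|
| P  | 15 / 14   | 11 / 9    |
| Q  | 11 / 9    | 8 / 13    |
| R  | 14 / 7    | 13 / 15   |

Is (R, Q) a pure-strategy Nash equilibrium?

Holding Firm B at Q: Firm A gets 13 from R, versus 11 from P, 8 from Q. No profitable deviation for Firm A.
Holding Firm A at R: Firm B gets 15 from Q, versus 7 from P. No profitable deviation for Firm B either.

Yes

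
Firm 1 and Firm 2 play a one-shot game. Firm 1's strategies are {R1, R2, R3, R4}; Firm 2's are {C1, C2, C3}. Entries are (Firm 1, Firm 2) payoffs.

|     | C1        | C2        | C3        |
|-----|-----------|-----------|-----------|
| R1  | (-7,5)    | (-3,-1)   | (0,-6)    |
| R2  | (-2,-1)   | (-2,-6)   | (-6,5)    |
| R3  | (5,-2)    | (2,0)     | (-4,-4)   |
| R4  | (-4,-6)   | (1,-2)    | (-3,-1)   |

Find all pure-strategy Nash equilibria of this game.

A profile is a Nash equilibrium when each player is best-responding to the other.
Firm 1's best responses — vs C1: R3 (payoff 5); vs C2: R3 (payoff 2); vs C3: R1 (payoff 0).
Firm 2's best responses — vs R1: C1 (payoff 5); vs R2: C3 (payoff 5); vs R3: C2 (payoff 0); vs R4: C3 (payoff -1).
The only mutual best response is (R3, C2); neither player gains by switching there.

(R3, C2)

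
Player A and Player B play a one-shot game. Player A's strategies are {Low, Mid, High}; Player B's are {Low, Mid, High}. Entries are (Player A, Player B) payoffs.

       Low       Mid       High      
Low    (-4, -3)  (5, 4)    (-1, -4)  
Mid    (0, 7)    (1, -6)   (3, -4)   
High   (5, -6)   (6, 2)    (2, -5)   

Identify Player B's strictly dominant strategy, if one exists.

None

Check whether one of Player B's strategies beats all alternatives regardless of what the opponent does.
Low is not dominant: against Low, Mid gives 4 > -3.
Mid is not dominant: against Mid, Low gives 7 > -6.
High is not dominant: against Low, Low gives -3 > -4.
No single strategy is best against every opponent action.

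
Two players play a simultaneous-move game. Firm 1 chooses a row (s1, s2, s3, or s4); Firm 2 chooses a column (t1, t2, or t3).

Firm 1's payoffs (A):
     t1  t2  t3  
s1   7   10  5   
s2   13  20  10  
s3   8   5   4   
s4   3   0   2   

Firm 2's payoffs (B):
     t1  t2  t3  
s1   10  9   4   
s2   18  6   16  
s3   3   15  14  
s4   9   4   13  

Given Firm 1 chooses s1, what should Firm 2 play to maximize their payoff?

With Firm 1 fixed at s1, Firm 2's payoffs are: t1 → 10, t2 → 9, t3 → 4.
The maximum is 10, achieved by t1.

t1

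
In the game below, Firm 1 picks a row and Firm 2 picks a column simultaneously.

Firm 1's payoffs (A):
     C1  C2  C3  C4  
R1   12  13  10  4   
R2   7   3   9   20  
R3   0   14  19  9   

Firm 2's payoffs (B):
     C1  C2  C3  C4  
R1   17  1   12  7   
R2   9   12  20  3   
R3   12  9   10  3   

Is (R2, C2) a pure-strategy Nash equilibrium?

Holding Firm 2 at C2: Firm 1 gets 3 from R2 but could get 14 by switching to R3. Firm 1 has a profitable deviation.

No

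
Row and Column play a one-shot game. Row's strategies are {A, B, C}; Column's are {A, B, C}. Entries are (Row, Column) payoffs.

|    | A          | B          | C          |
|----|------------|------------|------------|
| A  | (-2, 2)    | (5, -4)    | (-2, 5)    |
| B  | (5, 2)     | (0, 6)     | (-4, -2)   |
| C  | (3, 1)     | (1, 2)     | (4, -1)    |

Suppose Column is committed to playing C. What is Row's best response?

C

With Column fixed at C, Row's payoffs are: A → -2, B → -4, C → 4.
The maximum is 4, achieved by C.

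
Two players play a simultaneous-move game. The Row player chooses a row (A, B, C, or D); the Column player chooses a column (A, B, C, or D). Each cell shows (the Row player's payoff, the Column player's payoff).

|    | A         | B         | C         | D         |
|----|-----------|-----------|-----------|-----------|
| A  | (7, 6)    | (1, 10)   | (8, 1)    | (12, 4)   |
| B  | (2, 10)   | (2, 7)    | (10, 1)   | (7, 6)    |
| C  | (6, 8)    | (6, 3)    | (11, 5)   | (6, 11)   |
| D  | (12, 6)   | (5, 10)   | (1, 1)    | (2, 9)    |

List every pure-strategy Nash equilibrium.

Find each player's best response to every opponent strategy; NE are the intersections.
The Row player's best responses — vs A: D (payoff 12); vs B: C (payoff 6); vs C: C (payoff 11); vs D: A (payoff 12).
The Column player's best responses — vs A: B (payoff 10); vs B: A (payoff 10); vs C: D (payoff 11); vs D: B (payoff 10).
No cell has both players best-responding. For instance, the Row player's best reply to A is D, but against D the Column player prefers B over A.

None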